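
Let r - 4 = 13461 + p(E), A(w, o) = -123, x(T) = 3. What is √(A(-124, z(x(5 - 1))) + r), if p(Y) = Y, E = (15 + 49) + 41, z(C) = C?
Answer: √13447 ≈ 115.96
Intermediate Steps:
E = 105 (E = 64 + 41 = 105)
r = 13570 (r = 4 + (13461 + 105) = 4 + 13566 = 13570)
√(A(-124, z(x(5 - 1))) + r) = √(-123 + 13570) = √13447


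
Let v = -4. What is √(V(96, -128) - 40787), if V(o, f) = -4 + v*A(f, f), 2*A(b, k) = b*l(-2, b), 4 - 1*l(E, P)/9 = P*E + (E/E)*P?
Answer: 7*I*√6663 ≈ 571.39*I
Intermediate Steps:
l(E, P) = 36 - 9*P - 9*E*P (l(E, P) = 36 - 9*(P*E + (E/E)*P) = 36 - 9*(E*P + 1*P) = 36 - 9*(E*P + P) = 36 - 9*(P + E*P) = 36 + (-9*P - 9*E*P) = 36 - 9*P - 9*E*P)
A(b, k) = b*(36 + 9*b)/2 (A(b, k) = (b*(36 - 9*b - 9*(-2)*b))/2 = (b*(36 - 9*b + 18*b))/2 = (b*(36 + 9*b))/2 = b*(36 + 9*b)/2)
V(o, f) = -4 - 18*f*(4 + f)
√(V(96, -128) - 40787) = √((-4 - 18*(-128)*(4 - 128)) - 40787) = √((-4 - 18*(-128)*(-124)) - 40787) = √((-4 - 285696) - 40787) = √(-285700 - 40787) = √(-326487) = 7*I*√6663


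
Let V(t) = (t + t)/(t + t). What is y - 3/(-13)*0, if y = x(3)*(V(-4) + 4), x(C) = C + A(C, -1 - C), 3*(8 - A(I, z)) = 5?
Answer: 140/3 ≈ 46.667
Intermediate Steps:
A(I, z) = 19/3 (A(I, z) = 8 - ⅓*5 = 8 - 5/3 = 19/3)
x(C) = 19/3 + C (x(C) = C + 19/3 = 19/3 + C)
V(t) = 1 (V(t) = (2*t)/((2*t)) = (2*t)*(1/(2*t)) = 1)
y = 140/3 (y = (19/3 + 3)*(1 + 4) = (28/3)*5 = 140/3 ≈ 46.667)
y - 3/(-13)*0 = 140/3 - 3/(-13)*0 = 140/3 - 3*(-1/13)*0 = 140/3 + (3/13)*0 = 140/3 + 0 = 140/3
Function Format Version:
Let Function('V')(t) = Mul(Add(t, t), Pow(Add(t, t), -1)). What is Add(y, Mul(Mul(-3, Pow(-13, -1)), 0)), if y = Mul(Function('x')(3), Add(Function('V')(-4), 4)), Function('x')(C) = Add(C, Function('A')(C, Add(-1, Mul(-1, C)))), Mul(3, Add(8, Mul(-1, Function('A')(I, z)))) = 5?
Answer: Rational(140, 3) ≈ 46.667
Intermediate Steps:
Function('A')(I, z) = Rational(19, 3) (Function('A')(I, z) = Add(8, Mul(Rational(-1, 3), 5)) = Add(8, Rational(-5, 3)) = Rational(19, 3))
Function('x')(C) = Add(Rational(19, 3), C) (Function('x')(C) = Add(C, Rational(19, 3)) = Add(Rational(19, 3), C))
Function('V')(t) = 1 (Function('V')(t) = Mul(Mul(2, t), Pow(Mul(2, t), -1)) = Mul(Mul(2, t), Mul(Rational(1, 2), Pow(t, -1))) = 1)
y = Rational(140, 3) (y = Mul(Add(Rational(19, 3), 3), Add(1, 4)) = Mul(Rational(28, 3), 5) = Rational(140, 3) ≈ 46.667)
Add(y, Mul(Mul(-3, Pow(-13, -1)), 0)) = Add(Rational(140, 3), Mul(Mul(-3, Pow(-13, -1)), 0)) = Add(Rational(140, 3), Mul(Mul(-3, Rational(-1, 13)), 0)) = Add(Rational(140, 3), Mul(Rational(3, 13), 0)) = Add(Rational(140, 3), 0) = Rational(140, 3)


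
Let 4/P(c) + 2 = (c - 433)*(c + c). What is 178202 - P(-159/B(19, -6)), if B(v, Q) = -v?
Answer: 228663995668/1283173 ≈ 1.7820e+5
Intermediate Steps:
P(c) = 4/(-2 + 2*c*(-433 + c)) (P(c) = 4/(-2 + (c - 433)*(c + c)) = 4/(-2 + (-433 + c)*(2*c)) = 4/(-2 + 2*c*(-433 + c)))
178202 - P(-159/B(19, -6)) = 178202 - 2/(-1 + (-159/((-1*19)))**2 - (-68847)/((-1*19))) = 178202 - 2/(-1 + (-159/(-19))**2 - (-68847)/(-19)) = 178202 - 2/(-1 + (-159*(-1/19))**2 - (-68847)*(-1)/19) = 178202 - 2/(-1 + (159/19)**2 - 433*159/19) = 178202 - 2/(-1 + 25281/361 - 68847/19) = 178202 - 2/(-1283173/361) = 178202 - 2*(-361)/1283173 = 178202 - 1*(-722/1283173) = 178202 + 722/1283173 = 228663995668/1283173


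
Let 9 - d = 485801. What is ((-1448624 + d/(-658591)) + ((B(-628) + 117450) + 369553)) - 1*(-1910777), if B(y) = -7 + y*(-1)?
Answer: 625515069999/658591 ≈ 9.4978e+5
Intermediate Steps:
d = -485792 (d = 9 - 1*485801 = 9 - 485801 = -485792)
B(y) = -7 - y
((-1448624 + d/(-658591)) + ((B(-628) + 117450) + 369553)) - 1*(-1910777) = ((-1448624 - 485792/(-658591)) + (((-7 - 1*(-628)) + 117450) + 369553)) - 1*(-1910777) = ((-1448624 - 485792*(-1/658591)) + (((-7 + 628) + 117450) + 369553)) + 1910777 = ((-1448624 + 485792/658591) + ((621 + 117450) + 369553)) + 1910777 = (-954050242992/658591 + (118071 + 369553)) + 1910777 = (-954050242992/658591 + 487624) + 1910777 = -632905465208/658591 + 1910777 = 625515069999/658591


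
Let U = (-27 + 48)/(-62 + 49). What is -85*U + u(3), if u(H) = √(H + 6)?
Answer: 1824/13 ≈ 140.31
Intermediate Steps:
u(H) = √(6 + H)
U = -21/13 (U = 21/(-13) = 21*(-1/13) = -21/13 ≈ -1.6154)
-85*U + u(3) = -85*(-21/13) + √(6 + 3) = 1785/13 + √9 = 1785/13 + 3 = 1824/13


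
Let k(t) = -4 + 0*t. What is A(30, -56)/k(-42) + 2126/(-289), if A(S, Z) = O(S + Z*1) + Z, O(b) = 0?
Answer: 1920/289 ≈ 6.6436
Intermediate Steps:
k(t) = -4 (k(t) = -4 + 0 = -4)
A(S, Z) = Z (A(S, Z) = 0 + Z = Z)
A(30, -56)/k(-42) + 2126/(-289) = -56/(-4) + 2126/(-289) = -56*(-¼) + 2126*(-1/289) = 14 - 2126/289 = 1920/289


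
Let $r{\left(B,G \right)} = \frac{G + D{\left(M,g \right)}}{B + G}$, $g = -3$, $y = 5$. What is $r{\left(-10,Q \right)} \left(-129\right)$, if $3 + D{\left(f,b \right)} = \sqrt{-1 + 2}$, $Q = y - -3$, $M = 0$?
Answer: $387$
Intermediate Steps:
$Q = 8$ ($Q = 5 - -3 = 5 + 3 = 8$)
$D{\left(f,b \right)} = -2$ ($D{\left(f,b \right)} = -3 + \sqrt{-1 + 2} = -3 + \sqrt{1} = -3 + 1 = -2$)
$r{\left(B,G \right)} = \frac{-2 + G}{B + G}$ ($r{\left(B,G \right)} = \frac{G - 2}{B + G} = \frac{-2 + G}{B + G}$)
$r{\left(-10,Q \right)} \left(-129\right) = \frac{-2 + 8}{-10 + 8} \left(-129\right) = \frac{1}{-2} \cdot 6 \left(-129\right) = \left(- \frac{1}{2}\right) 6 \left(-129\right) = \left(-3\right) \left(-129\right) = 387$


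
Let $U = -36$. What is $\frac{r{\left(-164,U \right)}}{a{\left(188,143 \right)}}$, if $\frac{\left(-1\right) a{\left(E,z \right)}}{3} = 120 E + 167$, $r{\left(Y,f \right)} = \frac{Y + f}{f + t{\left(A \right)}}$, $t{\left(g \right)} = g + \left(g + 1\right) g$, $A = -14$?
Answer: $\frac{50}{2249973} \approx 2.2222 \cdot 10^{-5}$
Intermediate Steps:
$t{\left(g \right)} = g + g \left(1 + g\right)$ ($t{\left(g \right)} = g + \left(1 + g\right) g = g + g \left(1 + g\right)$)
$r{\left(Y,f \right)} = \frac{Y + f}{168 + f}$ ($r{\left(Y,f \right)} = \frac{Y + f}{f - 14 \left(2 - 14\right)} = \frac{Y + f}{f - -168} = \frac{Y + f}{f + 168} = \frac{Y + f}{168 + f}$)
$a{\left(E,z \right)} = -501 - 360 E$ ($a{\left(E,z \right)} = - 3 \left(120 E + 167\right) = - 3 \left(167 + 120 E\right) = -501 - 360 E$)
$\frac{r{\left(-164,U \right)}}{a{\left(188,143 \right)}} = \frac{\frac{1}{168 - 36} \left(-164 - 36\right)}{-501 - 67680} = \frac{\frac{1}{132} \left(-200\right)}{-501 - 67680} = \frac{\frac{1}{132} \left(-200\right)}{-68181} = \left(- \frac{50}{33}\right) \left(- \frac{1}{68181}\right) = \frac{50}{2249973}$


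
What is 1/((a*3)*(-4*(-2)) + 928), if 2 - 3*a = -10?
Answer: 1/1024 ≈ 0.00097656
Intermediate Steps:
a = 4 (a = 2/3 - 1/3*(-10) = 2/3 + 10/3 = 4)
1/((a*3)*(-4*(-2)) + 928) = 1/((4*3)*(-4*(-2)) + 928) = 1/(12*8 + 928) = 1/(96 + 928) = 1/1024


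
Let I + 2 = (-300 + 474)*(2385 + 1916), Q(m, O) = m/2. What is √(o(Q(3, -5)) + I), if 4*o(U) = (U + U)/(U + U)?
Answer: √2993489/2 ≈ 865.08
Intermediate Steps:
Q(m, O) = m/2 (Q(m, O) = m*(½) = m/2)
I = 748372 (I = -2 + (-300 + 474)*(2385 + 1916) = -2 + 174*4301 = -2 + 748374 = 748372)
o(U) = ¼ (o(U) = ((U + U)/(U + U))/4 = ((2*U)/((2*U)))/4 = ((2*U)*(1/(2*U)))/4 = (¼)*1 = ¼)
√(o(Q(3, -5)) + I) = √(¼ + 748372) = √(2993489/4) = √2993489/2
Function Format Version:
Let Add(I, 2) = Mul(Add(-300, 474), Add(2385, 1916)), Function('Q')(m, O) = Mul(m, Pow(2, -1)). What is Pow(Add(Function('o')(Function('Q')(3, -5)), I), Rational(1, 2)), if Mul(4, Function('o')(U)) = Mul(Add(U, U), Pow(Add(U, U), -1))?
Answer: Mul(Rational(1, 2), Pow(2993489, Rational(1, 2))) ≈ 865.08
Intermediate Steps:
Function('Q')(m, O) = Mul(Rational(1, 2), m) (Function('Q')(m, O) = Mul(m, Rational(1, 2)) = Mul(Rational(1, 2), m))
I = 748372 (I = Add(-2, Mul(Add(-300, 474), Add(2385, 1916))) = Add(-2, Mul(174, 4301)) = Add(-2, 748374) = 748372)
Function('o')(U) = Rational(1, 4) (Function('o')(U) = Mul(Rational(1, 4), Mul(Add(U, U), Pow(Add(U, U), -1))) = Mul(Rational(1, 4), Mul(Mul(2, U), Pow(Mul(2, U), -1))) = Mul(Rational(1, 4), Mul(Mul(2, U), Mul(Rational(1, 2), Pow(U, -1)))) = Mul(Rational(1, 4), 1) = Rational(1, 4))
Pow(Add(Function('o')(Function('Q')(3, -5)), I), Rational(1, 2)) = Pow(Add(Rational(1, 4), 748372), Rational(1, 2)) = Pow(Rational(2993489, 4), Rational(1, 2)) = Mul(Rational(1, 2), Pow(2993489, Rational(1, 2)))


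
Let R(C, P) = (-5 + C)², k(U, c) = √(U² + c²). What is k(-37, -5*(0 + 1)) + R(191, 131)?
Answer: 34596 + √1394 ≈ 34633.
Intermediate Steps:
k(-37, -5*(0 + 1)) + R(191, 131) = √((-37)² + (-5*(0 + 1))²) + (-5 + 191)² = √(1369 + (-5*1)²) + 186² = √(1369 + (-5)²) + 34596 = √(1369 + 25) + 34596 = √1394 + 34596 = 34596 + √1394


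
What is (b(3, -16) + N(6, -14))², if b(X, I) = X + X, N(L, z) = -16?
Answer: 100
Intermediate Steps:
b(X, I) = 2*X
(b(3, -16) + N(6, -14))² = (2*3 - 16)² = (6 - 16)² = (-10)² = 100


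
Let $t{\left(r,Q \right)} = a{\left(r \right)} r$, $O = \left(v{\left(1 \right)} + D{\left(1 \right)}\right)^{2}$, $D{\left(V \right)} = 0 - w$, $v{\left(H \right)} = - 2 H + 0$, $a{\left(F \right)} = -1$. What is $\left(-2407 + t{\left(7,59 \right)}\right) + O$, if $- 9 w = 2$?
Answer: $- \frac{195278}{81} \approx -2410.8$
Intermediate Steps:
$w = - \frac{2}{9}$ ($w = \left(- \frac{1}{9}\right) 2 = - \frac{2}{9} \approx -0.22222$)
$v{\left(H \right)} = - 2 H$
$D{\left(V \right)} = \frac{2}{9}$ ($D{\left(V \right)} = 0 - - \frac{2}{9} = 0 + \frac{2}{9} = \frac{2}{9}$)
$O = \frac{256}{81}$ ($O = \left(\left(-2\right) 1 + \frac{2}{9}\right)^{2} = \left(-2 + \frac{2}{9}\right)^{2} = \left(- \frac{16}{9}\right)^{2} = \frac{256}{81} \approx 3.1605$)
$t{\left(r,Q \right)} = - r$
$\left(-2407 + t{\left(7,59 \right)}\right) + O = \left(-2407 - 7\right) + \frac{256}{81} = -2414 + \frac{256}{81} = - \frac{195278}{81}$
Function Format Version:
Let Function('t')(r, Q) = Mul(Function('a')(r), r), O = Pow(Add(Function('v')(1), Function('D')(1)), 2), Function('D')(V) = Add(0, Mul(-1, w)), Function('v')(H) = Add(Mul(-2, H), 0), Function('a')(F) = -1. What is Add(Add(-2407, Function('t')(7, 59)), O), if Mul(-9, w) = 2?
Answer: Rational(-195278, 81) ≈ -2410.8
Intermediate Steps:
w = Rational(-2, 9) (w = Mul(Rational(-1, 9), 2) = Rational(-2, 9) ≈ -0.22222)
Function('v')(H) = Mul(-2, H)
Function('D')(V) = Rational(2, 9) (Function('D')(V) = Add(0, Mul(-1, Rational(-2, 9))) = Add(0, Rational(2, 9)) = Rational(2, 9))
O = Rational(256, 81) (O = Pow(Add(Mul(-2, 1), Rational(2, 9)), 2) = Pow(Add(-2, Rational(2, 9)), 2) = Pow(Rational(-16, 9), 2) = Rational(256, 81) ≈ 3.1605)
Function('t')(r, Q) = Mul(-1, r)
Add(Add(-2407, Function('t')(7, 59)), O) = Add(Add(-2407, Mul(-1, 7)), Rational(256, 81)) = Add(Add(-2407, -7), Rational(256, 81)) = Add(-2414, Rational(256, 81)) = Rational(-195278, 81)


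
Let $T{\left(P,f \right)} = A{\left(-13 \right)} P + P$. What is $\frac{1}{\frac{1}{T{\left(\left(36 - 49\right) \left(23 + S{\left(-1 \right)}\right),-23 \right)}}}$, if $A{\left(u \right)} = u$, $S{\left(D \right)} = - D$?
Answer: $3744$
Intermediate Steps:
$T{\left(P,f \right)} = - 12 P$ ($T{\left(P,f \right)} = - 13 P + P = - 12 P$)
$\frac{1}{\frac{1}{T{\left(\left(36 - 49\right) \left(23 + S{\left(-1 \right)}\right),-23 \right)}}} = \frac{1}{\frac{1}{\left(-12\right) \left(36 - 49\right) \left(23 - -1\right)}} = \frac{1}{\frac{1}{\left(-12\right) \left(- 13 \left(23 + 1\right)\right)}} = \frac{1}{\frac{1}{\left(-12\right) \left(\left(-13\right) 24\right)}} = \frac{1}{\frac{1}{\left(-12\right) \left(-312\right)}} = \frac{1}{\frac{1}{3744}} = 3744$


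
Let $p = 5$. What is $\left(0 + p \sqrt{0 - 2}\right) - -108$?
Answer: $108 + 5 i \sqrt{2} \approx 108.0 + 7.0711 i$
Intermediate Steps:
$\left(0 + p \sqrt{0 - 2}\right) - -108 = \left(0 + 5 \sqrt{0 - 2}\right) - -108 = \left(0 + 5 \sqrt{-2}\right) + 108 = \left(0 + 5 i \sqrt{2}\right) + 108 = 5 i \sqrt{2} + 108 = 108 + 5 i \sqrt{2}$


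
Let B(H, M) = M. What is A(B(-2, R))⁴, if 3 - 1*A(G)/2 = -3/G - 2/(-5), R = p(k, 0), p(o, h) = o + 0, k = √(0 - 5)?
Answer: -240704/625 - 309504*I*√5/625 ≈ -385.13 - 1107.3*I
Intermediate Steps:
k = I*√5 (k = √(-5) = I*√5 ≈ 2.2361*I)
p(o, h) = o
R = I*√5 ≈ 2.2361*I
A(G) = 26/5 + 6/G (A(G) = 6 - 2*(-3/G - 2/(-5)) = 6 - 2*(-3/G - 2*(-⅕)) = 6 - 2*(-3/G + ⅖) = 6 - 2*(⅖ - 3/G) = 6 + (-⅘ + 6/G) = 26/5 + 6/G)
A(B(-2, R))⁴ = (26/5 + 6/((I*√5)))⁴ = (26/5 + 6*(-I*√5/5))⁴ = (26/5 - 6*I*√5/5)⁴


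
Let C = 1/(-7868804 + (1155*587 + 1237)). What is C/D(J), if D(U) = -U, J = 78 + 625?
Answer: 1/5054276146 ≈ 1.9785e-10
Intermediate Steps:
J = 703
C = -1/7189582 (C = 1/(-7868804 + (677985 + 1237)) = 1/(-7868804 + 679222) = 1/(-7189582) = -1/7189582 ≈ -1.3909e-7)
C/D(J) = -1/(7189582*((-1*703))) = -1/7189582/(-703) = -1/7189582*(-1/703) = 1/5054276146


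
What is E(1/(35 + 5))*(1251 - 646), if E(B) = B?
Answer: 121/8 ≈ 15.125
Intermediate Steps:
E(1/(35 + 5))*(1251 - 646) = (1251 - 646)/(35 + 5) = 605/40 = (1/40)*605 = 121/8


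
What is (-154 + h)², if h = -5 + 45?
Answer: 12996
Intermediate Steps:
h = 40
(-154 + h)² = (-154 + 40)² = (-114)² = 12996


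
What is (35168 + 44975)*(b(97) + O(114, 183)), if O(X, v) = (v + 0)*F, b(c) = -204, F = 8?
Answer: 100980180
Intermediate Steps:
O(X, v) = 8*v (O(X, v) = (v + 0)*8 = v*8 = 8*v)
(35168 + 44975)*(b(97) + O(114, 183)) = (35168 + 44975)*(-204 + 8*183) = 80143*(-204 + 1464) = 80143*1260 = 100980180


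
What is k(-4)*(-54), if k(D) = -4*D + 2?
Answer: -972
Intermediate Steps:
k(D) = 2 - 4*D
k(-4)*(-54) = (2 - 4*(-4))*(-54) = (2 + 16)*(-54) = 18*(-54) = -972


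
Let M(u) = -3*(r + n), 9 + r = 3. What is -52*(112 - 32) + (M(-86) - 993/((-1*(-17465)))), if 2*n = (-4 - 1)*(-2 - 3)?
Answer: -145991921/34930 ≈ -4179.6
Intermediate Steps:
r = -6 (r = -9 + 3 = -6)
n = 25/2 (n = ((-4 - 1)*(-2 - 3))/2 = (-5*(-5))/2 = (1/2)*25 = 25/2 ≈ 12.500)
M(u) = -39/2 (M(u) = -3*(-6 + 25/2) = -3*13/2 = -39/2)
-52*(112 - 32) + (M(-86) - 993/((-1*(-17465)))) = -52*(112 - 32) + (-39/2 - 993/((-1*(-17465)))) = -52*80 + (-39/2 - 993/17465) = -4160 + (-39/2 - 993/17465) = -4160 - 683121/34930 = -145991921/34930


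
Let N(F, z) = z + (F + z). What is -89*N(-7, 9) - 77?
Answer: -1056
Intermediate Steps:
N(F, z) = F + 2*z
-89*N(-7, 9) - 77 = -89*(-7 + 2*9) - 77 = -89*(-7 + 18) - 77 = -89*11 - 77 = -979 - 77 = -1056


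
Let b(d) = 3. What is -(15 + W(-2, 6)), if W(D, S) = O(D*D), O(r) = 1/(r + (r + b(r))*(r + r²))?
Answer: -2161/144 ≈ -15.007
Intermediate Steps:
O(r) = 1/(r + (3 + r)*(r + r²)) (O(r) = 1/(r + (r + 3)*(r + r²)) = 1/(r + (3 + r)*(r + r²)))
W(D, S) = 1/(D²*(4 + D⁴ + 4*D²)) (W(D, S) = 1/(((D*D))*(4 + (D*D)² + 4*(D*D))) = 1/((D²)*(4 + (D²)² + 4*D²)) = 1/(D²*(4 + D⁴ + 4*D²)))
-(15 + W(-2, 6)) = -(15 + 1/((-2)²*(4 + (-2)⁴ + 4*(-2)²))) = -(15 + 1/(4*(4 + 16 + 4*4))) = -(15 + 1/(4*(4 + 16 + 16))) = -(15 + (¼)/36) = -(15 + (¼)*(1/36)) = -(15 + 1/144) = -1*2161/144 = -2161/144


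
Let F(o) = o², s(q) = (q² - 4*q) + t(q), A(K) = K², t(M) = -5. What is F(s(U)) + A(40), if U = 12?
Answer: 9881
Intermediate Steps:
s(q) = -5 + q² - 4*q (s(q) = (q² - 4*q) - 5 = -5 + q² - 4*q)
F(s(U)) + A(40) = (-5 + 12² - 4*12)² + 40² = (-5 + 144 - 48)² + 1600 = 91² + 1600 = 8281 + 1600 = 9881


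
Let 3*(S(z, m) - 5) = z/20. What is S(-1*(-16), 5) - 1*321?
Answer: -4736/15 ≈ -315.73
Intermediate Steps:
S(z, m) = 5 + z/60 (S(z, m) = 5 + (z/20)/3 = 5 + z/60)
S(-1*(-16), 5) - 1*321 = (5 + (-1*(-16))/60) - 1*321 = (5 + (1/60)*16) - 321 = (5 + 4/15) - 321 = 79/15 - 321 = -4736/15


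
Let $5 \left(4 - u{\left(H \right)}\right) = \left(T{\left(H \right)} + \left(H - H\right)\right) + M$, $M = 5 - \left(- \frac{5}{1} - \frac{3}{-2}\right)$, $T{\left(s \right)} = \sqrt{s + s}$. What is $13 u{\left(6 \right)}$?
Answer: $\frac{299}{10} - \frac{26 \sqrt{3}}{5} \approx 20.893$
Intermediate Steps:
$T{\left(s \right)} = \sqrt{2} \sqrt{s}$ ($T{\left(s \right)} = \sqrt{2 s} = \sqrt{2} \sqrt{s}$)
$M = \frac{17}{2}$ ($M = 5 - \left(\left(-5\right) 1 - - \frac{3}{2}\right) = 5 - \left(-5 + \frac{3}{2}\right) = 5 - - \frac{7}{2} = 5 + \frac{7}{2} = \frac{17}{2} \approx 8.5$)
$u{\left(H \right)} = \frac{23}{10} - \frac{\sqrt{2} \sqrt{H}}{5}$ ($u{\left(H \right)} = 4 - \frac{\left(\sqrt{2} \sqrt{H} + \left(H - H\right)\right) + \frac{17}{2}}{5} = 4 - \frac{\left(\sqrt{2} \sqrt{H} + 0\right) + \frac{17}{2}}{5} = 4 - \frac{\sqrt{2} \sqrt{H} + \frac{17}{2}}{5} = 4 - \frac{\frac{17}{2} + \sqrt{2} \sqrt{H}}{5} = 4 - \left(\frac{17}{10} + \frac{\sqrt{2} \sqrt{H}}{5}\right) = \frac{23}{10} - \frac{\sqrt{2} \sqrt{H}}{5}$)
$13 u{\left(6 \right)} = 13 \left(\frac{23}{10} - \frac{\sqrt{2} \sqrt{6}}{5}\right) = 13 \left(\frac{23}{10} - \frac{2 \sqrt{3}}{5}\right) = \frac{299}{10} - \frac{26 \sqrt{3}}{5}$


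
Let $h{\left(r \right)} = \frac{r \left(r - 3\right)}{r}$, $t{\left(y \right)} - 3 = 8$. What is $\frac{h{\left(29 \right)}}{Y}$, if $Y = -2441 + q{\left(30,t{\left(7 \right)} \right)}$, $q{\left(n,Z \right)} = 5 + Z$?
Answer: $- \frac{26}{2425} \approx -0.010722$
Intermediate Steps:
$t{\left(y \right)} = 11$ ($t{\left(y \right)} = 3 + 8 = 11$)
$Y = -2425$ ($Y = -2441 + \left(5 + 11\right) = -2441 + 16 = -2425$)
$h{\left(r \right)} = -3 + r$ ($h{\left(r \right)} = \frac{r \left(-3 + r\right)}{r} = -3 + r$)
$\frac{h{\left(29 \right)}}{Y} = \frac{-3 + 29}{-2425} = 26 \left(- \frac{1}{2425}\right) = - \frac{26}{2425}$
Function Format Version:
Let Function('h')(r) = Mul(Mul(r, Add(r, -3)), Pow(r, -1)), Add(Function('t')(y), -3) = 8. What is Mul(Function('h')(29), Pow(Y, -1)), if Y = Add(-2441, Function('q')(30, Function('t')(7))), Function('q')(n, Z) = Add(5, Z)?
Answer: Rational(-26, 2425) ≈ -0.010722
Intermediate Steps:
Function('t')(y) = 11 (Function('t')(y) = Add(3, 8) = 11)
Y = -2425 (Y = Add(-2441, Add(5, 11)) = Add(-2441, 16) = -2425)
Function('h')(r) = Add(-3, r) (Function('h')(r) = Mul(Mul(r, Add(-3, r)), Pow(r, -1)) = Add(-3, r))
Mul(Function('h')(29), Pow(Y, -1)) = Mul(Add(-3, 29), Pow(-2425, -1)) = Mul(26, Rational(-1, 2425)) = Rational(-26, 2425)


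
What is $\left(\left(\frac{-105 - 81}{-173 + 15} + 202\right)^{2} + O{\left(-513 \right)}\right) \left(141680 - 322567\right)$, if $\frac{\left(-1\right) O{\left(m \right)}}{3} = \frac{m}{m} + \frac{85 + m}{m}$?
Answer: $- \frac{7968007952419130}{1067211} \approx -7.4662 \cdot 10^{9}$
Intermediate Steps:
$O{\left(m \right)} = -3 - \frac{3 \left(85 + m\right)}{m}$ ($O{\left(m \right)} = - 3 \left(\frac{m}{m} + \frac{85 + m}{m}\right) = - 3 \left(1 + \frac{85 + m}{m}\right) = -3 - \frac{3 \left(85 + m\right)}{m}$)
$\left(\left(\frac{-105 - 81}{-173 + 15} + 202\right)^{2} + O{\left(-513 \right)}\right) \left(141680 - 322567\right) = \left(\left(\frac{-105 - 81}{-173 + 15} + 202\right)^{2} - \left(6 + \frac{255}{-513}\right)\right) \left(141680 - 322567\right) = \left(\left(- \frac{186}{-158} + 202\right)^{2} - \frac{941}{171}\right) \left(-180887\right) = \left(\left(\left(-186\right) \left(- \frac{1}{158}\right) + 202\right)^{2} + \left(-6 + \frac{85}{171}\right)\right) \left(-180887\right) = \left(\left(\frac{93}{79} + 202\right)^{2} - \frac{941}{171}\right) \left(-180887\right) = \left(\left(\frac{16051}{79}\right)^{2} - \frac{941}{171}\right) \left(-180887\right) = \left(\frac{257634601}{6241} - \frac{941}{171}\right) \left(-180887\right) = \frac{44049643990}{1067211} \left(-180887\right) = - \frac{7968007952419130}{1067211}$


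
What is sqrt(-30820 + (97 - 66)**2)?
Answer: I*sqrt(29859) ≈ 172.8*I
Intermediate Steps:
sqrt(-30820 + (97 - 66)**2) = sqrt(-30820 + 31**2) = sqrt(-30820 + 961) = sqrt(-29859) = I*sqrt(29859)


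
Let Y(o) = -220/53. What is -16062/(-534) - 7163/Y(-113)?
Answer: 34376811/19580 ≈ 1755.7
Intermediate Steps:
Y(o) = -220/53 (Y(o) = -220*1/53 = -220/53)
-16062/(-534) - 7163/Y(-113) = -16062/(-534) - 7163/(-220/53) = -16062*(-1/534) - 7163*(-53/220) = 2677/89 + 379639/220 = 34376811/19580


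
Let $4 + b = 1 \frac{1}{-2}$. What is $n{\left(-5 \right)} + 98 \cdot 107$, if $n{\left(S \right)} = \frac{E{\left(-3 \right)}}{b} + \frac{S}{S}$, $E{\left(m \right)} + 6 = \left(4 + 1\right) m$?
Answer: $\frac{31475}{3} \approx 10492.0$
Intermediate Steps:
$b = - \frac{9}{2}$ ($b = -4 + 1 \frac{1}{-2} = -4 + 1 \left(- \frac{1}{2}\right) = -4 - \frac{1}{2} = - \frac{9}{2} \approx -4.5$)
$E{\left(m \right)} = -6 + 5 m$ ($E{\left(m \right)} = -6 + \left(4 + 1\right) m = -6 + 5 m$)
$n{\left(S \right)} = \frac{17}{3}$ ($n{\left(S \right)} = \frac{-6 + 5 \left(-3\right)}{- \frac{9}{2}} + \frac{S}{S} = \left(-6 - 15\right) \left(- \frac{2}{9}\right) + 1 = \left(-21\right) \left(- \frac{2}{9}\right) + 1 = \frac{14}{3} + 1 = \frac{17}{3}$)
$n{\left(-5 \right)} + 98 \cdot 107 = \frac{17}{3} + 98 \cdot 107 = \frac{17}{3} + 10486 = \frac{31475}{3}$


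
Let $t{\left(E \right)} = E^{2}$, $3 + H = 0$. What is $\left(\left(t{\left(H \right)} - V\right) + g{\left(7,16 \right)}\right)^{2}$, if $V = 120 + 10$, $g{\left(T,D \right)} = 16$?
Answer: $11025$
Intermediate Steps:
$H = -3$ ($H = -3 + 0 = -3$)
$V = 130$
$\left(\left(t{\left(H \right)} - V\right) + g{\left(7,16 \right)}\right)^{2} = \left(\left(\left(-3\right)^{2} - 130\right) + 16\right)^{2} = \left(\left(9 - 130\right) + 16\right)^{2} = \left(-121 + 16\right)^{2} = \left(-105\right)^{2} = 11025$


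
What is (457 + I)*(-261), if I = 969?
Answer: -372186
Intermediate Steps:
(457 + I)*(-261) = (457 + 969)*(-261) = 1426*(-261) = -372186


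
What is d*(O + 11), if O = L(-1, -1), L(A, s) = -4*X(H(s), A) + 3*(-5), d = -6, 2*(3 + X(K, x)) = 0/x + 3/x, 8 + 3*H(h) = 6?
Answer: -84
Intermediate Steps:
H(h) = -2/3 (H(h) = -8/3 + (1/3)*6 = -8/3 + 2 = -2/3)
X(K, x) = -3 + 3/(2*x) (X(K, x) = -3 + (0/x + 3/x)/2 = -3 + (0 + 3/x)/2 = -3 + (3/x)/2 = -3 + 3/(2*x))
L(A, s) = -3 - 6/A (L(A, s) = -4*(-3 + 3/(2*A)) + 3*(-5) = (12 - 6/A) - 15 = -3 - 6/A)
O = 3 (O = -3 - 6/(-1) = -3 - 6*(-1) = -3 + 6 = 3)
d*(O + 11) = -6*(3 + 11) = -6*14 = -84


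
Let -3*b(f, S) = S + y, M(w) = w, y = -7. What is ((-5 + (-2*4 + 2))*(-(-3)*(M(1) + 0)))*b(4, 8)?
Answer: 11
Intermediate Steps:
b(f, S) = 7/3 - S/3 (b(f, S) = -(S - 7)/3 = -(-7 + S)/3 = 7/3 - S/3)
((-5 + (-2*4 + 2))*(-(-3)*(M(1) + 0)))*b(4, 8) = ((-5 + (-2*4 + 2))*(-(-3)*(1 + 0)))*(7/3 - ⅓*8) = ((-5 + (-8 + 2))*(-(-3)))*(7/3 - 8/3) = ((-5 - 6)*(-1*(-3)))*(-⅓) = -11*3*(-⅓) = -33*(-⅓) = 11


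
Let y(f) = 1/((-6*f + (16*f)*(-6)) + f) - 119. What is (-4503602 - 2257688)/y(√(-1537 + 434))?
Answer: 4526523605123765/79667683092 + 341445145*I*√1103/79667683092 ≈ 56818.0 + 0.14234*I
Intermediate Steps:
y(f) = -119 - 1/(101*f) (y(f) = 1/((-6*f - 96*f) + f) - 119 = 1/(-102*f + f) - 119 = 1/(-101*f) - 119 = -1/(101*f) - 119 = -119 - 1/(101*f))
(-4503602 - 2257688)/y(√(-1537 + 434)) = (-4503602 - 2257688)/(-119 - 1/(101*√(-1537 + 434))) = -6761290/(-119 - (-I*√1103/1103)/101) = -6761290/(-119 - (-1)*I*√1103/111403) = -6761290/(-119 + I*√1103/111403)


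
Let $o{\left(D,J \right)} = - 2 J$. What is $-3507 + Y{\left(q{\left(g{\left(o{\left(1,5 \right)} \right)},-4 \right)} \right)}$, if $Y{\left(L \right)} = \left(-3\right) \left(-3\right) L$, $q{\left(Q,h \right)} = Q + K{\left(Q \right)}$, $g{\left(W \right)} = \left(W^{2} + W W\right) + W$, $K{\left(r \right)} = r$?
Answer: $-87$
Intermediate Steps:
$g{\left(W \right)} = W + 2 W^{2}$ ($g{\left(W \right)} = \left(W^{2} + W^{2}\right) + W = 2 W^{2} + W = W + 2 W^{2}$)
$q{\left(Q,h \right)} = 2 Q$ ($q{\left(Q,h \right)} = Q + Q = 2 Q$)
$Y{\left(L \right)} = 9 L$
$-3507 + Y{\left(q{\left(g{\left(o{\left(1,5 \right)} \right)},-4 \right)} \right)} = -3507 + 9 \cdot 2 \left(-2\right) 5 \left(1 + 2 \left(\left(-2\right) 5\right)\right) = -3507 + 9 \cdot 2 \left(- 10 \left(1 + 2 \left(-10\right)\right)\right) = -3507 + 9 \cdot 2 \left(- 10 \left(1 - 20\right)\right) = -3507 + 9 \cdot 2 \left(\left(-10\right) \left(-19\right)\right) = -3507 + 9 \cdot 2 \cdot 190 = -3507 + 9 \cdot 380 = -3507 + 3420 = -87$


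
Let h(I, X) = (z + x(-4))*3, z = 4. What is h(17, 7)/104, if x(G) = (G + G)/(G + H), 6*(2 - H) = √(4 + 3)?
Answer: 843/3562 - 18*√7/1781 ≈ 0.20992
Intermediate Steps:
H = 2 - √7/6 (H = 2 - √(4 + 3)/6 = 2 - √7/6 ≈ 1.5590)
x(G) = 2*G/(2 + G - √7/6) (x(G) = (G + G)/(G + (2 - √7/6)) = (2*G)/(2 + G - √7/6) = 2*G/(2 + G - √7/6))
h(I, X) = 12 - 144/(-12 - √7) (h(I, X) = (4 + 12*(-4)/(12 - √7 + 6*(-4)))*3 = (4 + 12*(-4)/(12 - √7 - 24))*3 = (4 + 12*(-4)/(-12 - √7))*3 = (4 - 48/(-12 - √7))*3 = 12 - 144/(-12 - √7))
h(17, 7)/104 = (3372/137 - 144*√7/137)/104 = (3372/137 - 144*√7/137)*(1/104) = 843/3562 - 18*√7/1781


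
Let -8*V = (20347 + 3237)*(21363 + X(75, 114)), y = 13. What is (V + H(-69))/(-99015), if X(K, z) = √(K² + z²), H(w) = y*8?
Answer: 1799372/2829 + 2948*√2069/33005 ≈ 640.11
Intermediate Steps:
H(w) = 104 (H(w) = 13*8 = 104)
V = -62978124 - 8844*√2069 (V = -(20347 + 3237)*(21363 + √(75² + 114²))/8 = -2948*(21363 + √(5625 + 12996)) = -2948*(21363 + √18621) = -2948*(21363 + 3*√2069) = -(503824992 + 70752*√2069)/8 = -62978124 - 8844*√2069 ≈ -6.3380e+7)
(V + H(-69))/(-99015) = ((-62978124 - 8844*√2069) + 104)/(-99015) = (-62978020 - 8844*√2069)*(-1/99015) = 1799372/2829 + 2948*√2069/33005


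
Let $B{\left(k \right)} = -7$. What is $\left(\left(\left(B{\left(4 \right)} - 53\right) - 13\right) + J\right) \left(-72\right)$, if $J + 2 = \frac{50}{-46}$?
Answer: $\frac{126000}{23} \approx 5478.3$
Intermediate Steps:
$J = - \frac{71}{23}$ ($J = -2 + \frac{50}{-46} = -2 + 50 \left(- \frac{1}{46}\right) = -2 - \frac{25}{23} = - \frac{71}{23} \approx -3.087$)
$\left(\left(\left(B{\left(4 \right)} - 53\right) - 13\right) + J\right) \left(-72\right) = \left(\left(\left(-7 - 53\right) - 13\right) - \frac{71}{23}\right) \left(-72\right) = \left(\left(-60 - 13\right) - \frac{71}{23}\right) \left(-72\right) = \left(-73 - \frac{71}{23}\right) \left(-72\right) = \left(- \frac{1750}{23}\right) \left(-72\right) = \frac{126000}{23}$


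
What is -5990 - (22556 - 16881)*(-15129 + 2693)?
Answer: 70568310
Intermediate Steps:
-5990 - (22556 - 16881)*(-15129 + 2693) = -5990 - 5675*(-12436) = -5990 - 1*(-70574300) = -5990 + 70574300 = 70568310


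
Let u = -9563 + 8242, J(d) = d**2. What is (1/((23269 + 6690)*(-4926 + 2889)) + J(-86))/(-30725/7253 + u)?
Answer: -3273655100540551/586582770954054 ≈ -5.5809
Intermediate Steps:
u = -1321
(1/((23269 + 6690)*(-4926 + 2889)) + J(-86))/(-30725/7253 + u) = (1/((23269 + 6690)*(-4926 + 2889)) + (-86)**2)/(-30725/7253 - 1321) = (1/(29959*(-2037)) + 7396)/(-30725*1/7253 - 1321) = (1/(-61026483) + 7396)/(-30725/7253 - 1321) = (-1/61026483 + 7396)/(-9611938/7253) = (451351868267/61026483)*(-7253/9611938) = -3273655100540551/586582770954054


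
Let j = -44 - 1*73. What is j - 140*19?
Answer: -2777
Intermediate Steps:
j = -117 (j = -44 - 73 = -117)
j - 140*19 = -117 - 140*19 = -117 - 2660 = -2777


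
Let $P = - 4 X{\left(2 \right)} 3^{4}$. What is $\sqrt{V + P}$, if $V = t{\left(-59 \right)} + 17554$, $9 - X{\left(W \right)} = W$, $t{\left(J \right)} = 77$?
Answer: $3 \sqrt{1707} \approx 123.95$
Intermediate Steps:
$X{\left(W \right)} = 9 - W$
$V = 17631$ ($V = 77 + 17554 = 17631$)
$P = -2268$ ($P = - 4 \left(9 - 2\right) 3^{4} = - 4 \left(9 - 2\right) 81 = \left(-4\right) 7 \cdot 81 = \left(-28\right) 81 = -2268$)
$\sqrt{V + P} = \sqrt{17631 - 2268} = \sqrt{15363} = 3 \sqrt{1707}$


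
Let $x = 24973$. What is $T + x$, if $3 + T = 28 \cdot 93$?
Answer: $27574$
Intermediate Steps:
$T = 2601$ ($T = -3 + 28 \cdot 93 = -3 + 2604 = 2601$)
$T + x = 2601 + 24973 = 27574$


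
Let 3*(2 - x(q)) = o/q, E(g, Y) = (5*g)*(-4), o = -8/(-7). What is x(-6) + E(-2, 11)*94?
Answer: 237010/63 ≈ 3762.1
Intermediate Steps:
o = 8/7 (o = -8*(-⅐) = 8/7 ≈ 1.1429)
E(g, Y) = -20*g
x(q) = 2 - 8/(21*q)
x(-6) + E(-2, 11)*94 = (2 - 8/21/(-6)) - 20*(-2)*94 = (2 - 8/21*(-⅙)) + 40*94 = (2 + 4/63) + 3760 = 130/63 + 3760 = 237010/63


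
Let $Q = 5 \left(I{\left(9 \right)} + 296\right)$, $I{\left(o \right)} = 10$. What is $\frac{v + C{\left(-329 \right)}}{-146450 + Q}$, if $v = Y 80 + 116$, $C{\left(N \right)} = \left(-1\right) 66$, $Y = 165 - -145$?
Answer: $- \frac{2485}{14492} \approx -0.17147$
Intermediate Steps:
$Y = 310$ ($Y = 165 + 145 = 310$)
$C{\left(N \right)} = -66$
$v = 24916$ ($v = 310 \cdot 80 + 116 = 24800 + 116 = 24916$)
$Q = 1530$ ($Q = 5 \left(10 + 296\right) = 5 \cdot 306 = 1530$)
$\frac{v + C{\left(-329 \right)}}{-146450 + Q} = \frac{24916 - 66}{-146450 + 1530} = \frac{24850}{-144920} = 24850 \left(- \frac{1}{144920}\right) = - \frac{2485}{14492}$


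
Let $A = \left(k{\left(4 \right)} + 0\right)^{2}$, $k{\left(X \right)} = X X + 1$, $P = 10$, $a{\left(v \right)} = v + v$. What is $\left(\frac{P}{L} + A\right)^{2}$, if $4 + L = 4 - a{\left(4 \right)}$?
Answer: $\frac{1324801}{16} \approx 82800.0$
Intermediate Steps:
$a{\left(v \right)} = 2 v$
$k{\left(X \right)} = 1 + X^{2}$ ($k{\left(X \right)} = X^{2} + 1 = 1 + X^{2}$)
$L = -8$ ($L = -4 + \left(4 - 2 \cdot 4\right) = -4 + \left(4 - 8\right) = -4 - 4 = -8$)
$A = 289$ ($A = \left(\left(1 + 4^{2}\right) + 0\right)^{2} = \left(\left(1 + 16\right) + 0\right)^{2} = \left(17 + 0\right)^{2} = 17^{2} = 289$)
$\left(\frac{P}{L} + A\right)^{2} = \left(\frac{10}{-8} + 289\right)^{2} = \left(10 \left(- \frac{1}{8}\right) + 289\right)^{2} = \left(- \frac{5}{4} + 289\right)^{2} = \left(\frac{1151}{4}\right)^{2} = \frac{1324801}{16}$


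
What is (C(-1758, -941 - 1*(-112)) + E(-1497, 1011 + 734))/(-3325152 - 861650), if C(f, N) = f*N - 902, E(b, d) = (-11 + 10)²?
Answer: -1456481/4186802 ≈ -0.34787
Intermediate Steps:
E(b, d) = 1 (E(b, d) = (-1)² = 1)
C(f, N) = -902 + N*f (C(f, N) = N*f - 902 = -902 + N*f)
(C(-1758, -941 - 1*(-112)) + E(-1497, 1011 + 734))/(-3325152 - 861650) = ((-902 + (-941 - 1*(-112))*(-1758)) + 1)/(-3325152 - 861650) = ((-902 + (-941 + 112)*(-1758)) + 1)/(-4186802) = ((-902 - 829*(-1758)) + 1)*(-1/4186802) = ((-902 + 1457382) + 1)*(-1/4186802) = (1456480 + 1)*(-1/4186802) = 1456481*(-1/4186802) = -1456481/4186802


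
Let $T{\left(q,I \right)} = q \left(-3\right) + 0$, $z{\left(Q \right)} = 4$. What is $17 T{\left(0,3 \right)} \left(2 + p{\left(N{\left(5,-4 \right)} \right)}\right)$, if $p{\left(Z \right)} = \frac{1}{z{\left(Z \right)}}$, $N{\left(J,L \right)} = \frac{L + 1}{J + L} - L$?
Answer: $0$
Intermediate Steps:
$N{\left(J,L \right)} = - L + \frac{1 + L}{J + L}$ ($N{\left(J,L \right)} = \frac{1 + L}{J + L} - L = - L + \frac{1 + L}{J + L}$)
$p{\left(Z \right)} = \frac{1}{4}$
$T{\left(q,I \right)} = - 3 q$ ($T{\left(q,I \right)} = - 3 q + 0 = - 3 q$)
$17 T{\left(0,3 \right)} \left(2 + p{\left(N{\left(5,-4 \right)} \right)}\right) = 17 \left(\left(-3\right) 0\right) \left(2 + \frac{1}{4}\right) = 17 \cdot 0 \cdot \frac{9}{4} = 0 \cdot \frac{9}{4} = 0$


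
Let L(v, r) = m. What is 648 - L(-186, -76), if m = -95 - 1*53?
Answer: 796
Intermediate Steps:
m = -148 (m = -95 - 53 = -148)
L(v, r) = -148
648 - L(-186, -76) = 648 - 1*(-148) = 648 + 148 = 796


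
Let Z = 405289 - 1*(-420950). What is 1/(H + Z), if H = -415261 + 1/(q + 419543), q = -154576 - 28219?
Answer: 236748/97298219545 ≈ 2.4332e-6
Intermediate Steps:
Z = 826239 (Z = 405289 + 420950 = 826239)
q = -182795
H = -98312211227/236748 (H = -415261 + 1/(-182795 + 419543) = -415261 + 1/236748 = -98312211227/236748 ≈ -4.1526e+5)
1/(H + Z) = 1/(-98312211227/236748 + 826239) = 1/(97298219545/236748) = 236748/97298219545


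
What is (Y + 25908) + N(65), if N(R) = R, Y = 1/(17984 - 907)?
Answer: 443540922/17077 ≈ 25973.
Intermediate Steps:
Y = 1/17077 ≈ 5.8558e-5
(Y + 25908) + N(65) = (1/17077 + 25908) + 65 = 442430917/17077 + 65 = 443540922/17077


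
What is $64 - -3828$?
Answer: $3892$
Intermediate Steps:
$64 - -3828 = 64 + 3828 = 3892$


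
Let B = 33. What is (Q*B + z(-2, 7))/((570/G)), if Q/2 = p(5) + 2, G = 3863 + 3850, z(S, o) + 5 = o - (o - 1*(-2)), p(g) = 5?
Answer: 233961/38 ≈ 6156.9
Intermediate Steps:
z(S, o) = -7 (z(S, o) = -5 + (o - (o - 1*(-2))) = -5 + (o - (o + 2)) = -5 + (o - (2 + o)) = -5 + (o + (-2 - o)) = -5 - 2 = -7)
G = 7713
Q = 14 (Q = 2*(5 + 2) = 2*7 = 14)
(Q*B + z(-2, 7))/((570/G)) = (14*33 - 7)/((570/7713)) = (462 - 7)/((570*(1/7713))) = 455/(190/2571) = 455*(2571/190) = 233961/38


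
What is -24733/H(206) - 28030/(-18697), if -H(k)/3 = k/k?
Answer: 462516991/56091 ≈ 8245.8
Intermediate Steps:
H(k) = -3 (H(k) = -3*k/k = -3*1 = -3)
-24733/H(206) - 28030/(-18697) = -24733/(-3) - 28030/(-18697) = -24733*(-1/3) - 28030*(-1/18697) = 24733/3 + 28030/18697 = 462516991/56091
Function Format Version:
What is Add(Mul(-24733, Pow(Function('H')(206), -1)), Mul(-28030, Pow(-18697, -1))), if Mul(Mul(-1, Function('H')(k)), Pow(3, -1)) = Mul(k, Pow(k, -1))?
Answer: Rational(462516991, 56091) ≈ 8245.8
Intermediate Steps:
Function('H')(k) = -3 (Function('H')(k) = Mul(-3, Mul(k, Pow(k, -1))) = Mul(-3, 1) = -3)
Add(Mul(-24733, Pow(Function('H')(206), -1)), Mul(-28030, Pow(-18697, -1))) = Add(Mul(-24733, Pow(-3, -1)), Mul(-28030, Pow(-18697, -1))) = Add(Mul(-24733, Rational(-1, 3)), Mul(-28030, Rational(-1, 18697))) = Add(Rational(24733, 3), Rational(28030, 18697)) = Rational(462516991, 56091)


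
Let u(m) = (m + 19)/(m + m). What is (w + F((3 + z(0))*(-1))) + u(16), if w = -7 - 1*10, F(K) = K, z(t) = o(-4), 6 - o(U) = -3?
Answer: -893/32 ≈ -27.906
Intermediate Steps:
o(U) = 9 (o(U) = 6 - 1*(-3) = 6 + 3 = 9)
z(t) = 9
u(m) = (19 + m)/(2*m) (u(m) = (19 + m)/((2*m)) = (19 + m)*(1/(2*m)) = (19 + m)/(2*m))
w = -17 (w = -7 - 10 = -17)
(w + F((3 + z(0))*(-1))) + u(16) = (-17 + (3 + 9)*(-1)) + (½)*(19 + 16)/16 = (-17 + 12*(-1)) + (½)*(1/16)*35 = (-17 - 12) + 35/32 = -29 + 35/32 = -893/32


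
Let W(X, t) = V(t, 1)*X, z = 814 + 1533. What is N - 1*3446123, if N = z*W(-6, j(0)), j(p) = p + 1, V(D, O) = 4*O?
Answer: -3502451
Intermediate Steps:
j(p) = 1 + p
z = 2347
W(X, t) = 4*X (W(X, t) = (4*1)*X = 4*X)
N = -56328 (N = 2347*(4*(-6)) = 2347*(-24) = -56328)
N - 1*3446123 = -56328 - 1*3446123 = -56328 - 3446123 = -3502451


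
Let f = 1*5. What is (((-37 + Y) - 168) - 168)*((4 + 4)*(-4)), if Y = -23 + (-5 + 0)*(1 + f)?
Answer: 13632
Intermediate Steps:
f = 5
Y = -53 (Y = -23 + (-5 + 0)*(1 + 5) = -23 - 5*6 = -23 - 30 = -53)
(((-37 + Y) - 168) - 168)*((4 + 4)*(-4)) = (((-37 - 53) - 168) - 168)*((4 + 4)*(-4)) = ((-90 - 168) - 168)*(8*(-4)) = (-258 - 168)*(-32) = -426*(-32) = 13632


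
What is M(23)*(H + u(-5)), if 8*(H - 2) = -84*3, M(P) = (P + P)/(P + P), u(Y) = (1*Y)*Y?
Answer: -9/2 ≈ -4.5000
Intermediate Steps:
u(Y) = Y² (u(Y) = Y*Y = Y²)
M(P) = 1 (M(P) = (2*P)/((2*P)) = (2*P)*(1/(2*P)) = 1)
H = -59/2 (H = 2 + (-84*3)/8 = 2 + (-21*12)/8 = 2 + (⅛)*(-252) = 2 - 63/2 = -59/2 ≈ -29.500)
M(23)*(H + u(-5)) = 1*(-59/2 + (-5)²) = 1*(-59/2 + 25) = 1*(-9/2) = -9/2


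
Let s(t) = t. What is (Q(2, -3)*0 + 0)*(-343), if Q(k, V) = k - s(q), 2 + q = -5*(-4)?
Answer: 0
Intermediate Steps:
q = 18 (q = -2 - 5*(-4) = -2 + 20 = 18)
Q(k, V) = -18 + k (Q(k, V) = k - 1*18 = k - 18 = -18 + k)
(Q(2, -3)*0 + 0)*(-343) = ((-18 + 2)*0 + 0)*(-343) = (-16*0 + 0)*(-343) = (0 + 0)*(-343) = 0*(-343) = 0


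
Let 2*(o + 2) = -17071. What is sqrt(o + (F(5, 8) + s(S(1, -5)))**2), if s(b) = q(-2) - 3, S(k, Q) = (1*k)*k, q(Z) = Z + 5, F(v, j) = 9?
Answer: I*sqrt(33826)/2 ≈ 91.959*I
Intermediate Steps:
q(Z) = 5 + Z
S(k, Q) = k**2 (S(k, Q) = k*k = k**2)
o = -17075/2 (o = -2 + (1/2)*(-17071) = -2 - 17071/2 = -17075/2 ≈ -8537.5)
s(b) = 0 (s(b) = (5 - 2) - 3 = 3 - 3 = 0)
sqrt(o + (F(5, 8) + s(S(1, -5)))**2) = sqrt(-17075/2 + (9 + 0)**2) = sqrt(-17075/2 + 9**2) = sqrt(-17075/2 + 81) = sqrt(-16913/2) = I*sqrt(33826)/2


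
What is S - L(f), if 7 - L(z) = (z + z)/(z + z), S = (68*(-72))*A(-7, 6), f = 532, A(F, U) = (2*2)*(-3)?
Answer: 58746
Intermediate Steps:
A(F, U) = -12 (A(F, U) = 4*(-3) = -12)
S = 58752 (S = (68*(-72))*(-12) = -4896*(-12) = 58752)
L(z) = 6 (L(z) = 7 - (z + z)/(z + z) = 7 - 2*z/(2*z) = 7 - 2*z*1/(2*z) = 7 - 1*1 = 7 - 1 = 6)
S - L(f) = 58752 - 1*6 = 58752 - 6 = 58746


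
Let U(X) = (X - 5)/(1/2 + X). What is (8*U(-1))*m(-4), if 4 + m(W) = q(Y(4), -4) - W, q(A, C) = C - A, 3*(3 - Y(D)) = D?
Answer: -544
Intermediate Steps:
Y(D) = 3 - D/3
U(X) = (-5 + X)/(½ + X)
m(W) = -29/3 - W (m(W) = -4 + ((-4 - (3 - ⅓*4)) - W) = -4 + ((-4 - (3 - 4/3)) - W) = -4 + ((-4 - 1*5/3) - W) = -4 + ((-4 - 5/3) - W) = -4 + (-17/3 - W) = -29/3 - W)
(8*U(-1))*m(-4) = (8*(2*(-5 - 1)/(1 + 2*(-1))))*(-29/3 - 1*(-4)) = (8*(2*(-6)/(1 - 2)))*(-29/3 + 4) = (8*(2*(-6)/(-1)))*(-17/3) = (8*(2*(-1)*(-6)))*(-17/3) = (8*12)*(-17/3) = 96*(-17/3) = -544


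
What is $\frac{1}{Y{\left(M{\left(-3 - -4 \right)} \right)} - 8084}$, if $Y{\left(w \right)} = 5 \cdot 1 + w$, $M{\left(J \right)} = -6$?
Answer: $- \frac{1}{8085} \approx -0.00012369$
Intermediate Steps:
$Y{\left(w \right)} = 5 + w$
$\frac{1}{Y{\left(M{\left(-3 - -4 \right)} \right)} - 8084} = \frac{1}{\left(5 - 6\right) - 8084} = \frac{1}{-1 - 8084} = \frac{1}{-8085} = - \frac{1}{8085}$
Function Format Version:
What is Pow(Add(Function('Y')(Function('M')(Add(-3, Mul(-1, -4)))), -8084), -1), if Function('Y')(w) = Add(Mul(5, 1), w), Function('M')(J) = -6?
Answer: Rational(-1, 8085) ≈ -0.00012369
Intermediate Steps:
Function('Y')(w) = Add(5, w)
Pow(Add(Function('Y')(Function('M')(Add(-3, Mul(-1, -4)))), -8084), -1) = Pow(Add(Add(5, -6), -8084), -1) = Pow(Add(-1, -8084), -1) = Pow(-8085, -1) = Rational(-1, 8085)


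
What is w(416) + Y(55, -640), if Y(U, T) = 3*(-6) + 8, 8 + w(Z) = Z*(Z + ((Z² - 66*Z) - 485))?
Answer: 60540878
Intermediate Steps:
w(Z) = -8 + Z*(-485 + Z² - 65*Z) (w(Z) = -8 + Z*(Z + ((Z² - 66*Z) - 485)) = -8 + Z*(Z + (-485 + Z² - 66*Z)) = -8 + Z*(-485 + Z² - 65*Z))
Y(U, T) = -10 (Y(U, T) = -18 + 8 = -10)
w(416) + Y(55, -640) = (-8 + 416³ - 485*416 - 65*416²) - 10 = (-8 + 71991296 - 201760 - 65*173056) - 10 = (-8 + 71991296 - 201760 - 11248640) - 10 = 60540888 - 10 = 60540878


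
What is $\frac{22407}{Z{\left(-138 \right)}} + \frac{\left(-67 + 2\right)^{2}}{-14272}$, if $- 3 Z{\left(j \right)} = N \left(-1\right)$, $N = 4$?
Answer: $\frac{239840303}{14272} \approx 16805.0$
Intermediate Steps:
$Z{\left(j \right)} = \frac{4}{3}$ ($Z{\left(j \right)} = - \frac{4 \left(-1\right)}{3} = \left(- \frac{1}{3}\right) \left(-4\right) = \frac{4}{3}$)
$\frac{22407}{Z{\left(-138 \right)}} + \frac{\left(-67 + 2\right)^{2}}{-14272} = \frac{22407}{\frac{4}{3}} + \frac{\left(-67 + 2\right)^{2}}{-14272} = 22407 \cdot \frac{3}{4} + \left(-65\right)^{2} \left(- \frac{1}{14272}\right) = \frac{67221}{4} + 4225 \left(- \frac{1}{14272}\right) = \frac{67221}{4} - \frac{4225}{14272} = \frac{239840303}{14272}$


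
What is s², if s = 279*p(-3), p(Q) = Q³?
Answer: 56746089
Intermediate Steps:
s = -7533 (s = 279*(-3)³ = 279*(-27) = -7533)
s² = (-7533)² = 56746089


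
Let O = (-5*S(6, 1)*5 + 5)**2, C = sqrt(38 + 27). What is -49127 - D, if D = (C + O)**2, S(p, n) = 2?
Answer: -4149817 - 4050*sqrt(65) ≈ -4.1825e+6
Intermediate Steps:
C = sqrt(65) ≈ 8.0623
O = 2025 (O = (-5*2*5 + 5)**2 = (-10*5 + 5)**2 = (-50 + 5)**2 = (-45)**2 = 2025)
D = (2025 + sqrt(65))**2 (D = (sqrt(65) + 2025)**2 = (2025 + sqrt(65))**2 ≈ 4.1333e+6)
-49127 - D = -49127 - (2025 + sqrt(65))**2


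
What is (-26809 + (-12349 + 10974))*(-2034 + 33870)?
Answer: -897265824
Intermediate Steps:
(-26809 + (-12349 + 10974))*(-2034 + 33870) = (-26809 - 1375)*31836 = -28184*31836 = -897265824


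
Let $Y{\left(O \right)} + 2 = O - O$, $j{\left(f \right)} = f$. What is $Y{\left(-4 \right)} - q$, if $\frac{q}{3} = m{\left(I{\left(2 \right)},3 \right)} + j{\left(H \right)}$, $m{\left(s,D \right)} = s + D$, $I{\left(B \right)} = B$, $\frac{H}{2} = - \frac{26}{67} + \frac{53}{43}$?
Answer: $- \frac{63575}{2881} \approx -22.067$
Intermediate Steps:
$H = \frac{4866}{2881}$ ($H = 2 \left(- \frac{26}{67} + \frac{53}{43}\right) = 2 \cdot \frac{2433}{2881} = \frac{4866}{2881} \approx 1.689$)
$m{\left(s,D \right)} = D + s$
$Y{\left(O \right)} = -2$ ($Y{\left(O \right)} = -2 + \left(O - O\right) = -2 + 0 = -2$)
$q = \frac{57813}{2881}$ ($q = 3 \left(\left(3 + 2\right) + \frac{4866}{2881}\right) = 3 \left(5 + \frac{4866}{2881}\right) = 3 \cdot \frac{19271}{2881} = \frac{57813}{2881} \approx 20.067$)
$Y{\left(-4 \right)} - q = -2 - \frac{57813}{2881} = - \frac{63575}{2881}$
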